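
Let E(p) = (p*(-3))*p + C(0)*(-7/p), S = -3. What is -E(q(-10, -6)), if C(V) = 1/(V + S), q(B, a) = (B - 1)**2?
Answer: 15944042/363 ≈ 43923.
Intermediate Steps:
q(B, a) = (-1 + B)**2
C(V) = 1/(-3 + V) (C(V) = 1/(V - 3) = 1/(-3 + V))
E(p) = -3*p**2 + 7/(3*p) (E(p) = (p*(-3))*p + (-7/p)/(-3 + 0) = (-3*p)*p + (-7/p)/(-3) = -3*p**2 - (-7)/(3*p) = -3*p**2 + 7/(3*p))
-E(q(-10, -6)) = -(7 - 9*(-1 - 10)**6)/(3*((-1 - 10)**2)) = -(7 - 9*((-11)**2)**3)/(3*((-11)**2)) = -(7 - 9*121**3)/(3*121) = -(7 - 9*1771561)/(3*121) = -(7 - 15944049)/(3*121) = -(-15944042)/(3*121) = -1*(-15944042/363) = 15944042/363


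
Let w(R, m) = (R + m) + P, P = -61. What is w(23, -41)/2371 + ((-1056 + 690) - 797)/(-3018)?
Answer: 2519051/7155678 ≈ 0.35204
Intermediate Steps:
w(R, m) = -61 + R + m (w(R, m) = (R + m) - 61 = -61 + R + m)
w(23, -41)/2371 + ((-1056 + 690) - 797)/(-3018) = (-61 + 23 - 41)/2371 + ((-1056 + 690) - 797)/(-3018) = -79*1/2371 + (-366 - 797)*(-1/3018) = -79/2371 - 1163*(-1/3018) = -79/2371 + 1163/3018 = 2519051/7155678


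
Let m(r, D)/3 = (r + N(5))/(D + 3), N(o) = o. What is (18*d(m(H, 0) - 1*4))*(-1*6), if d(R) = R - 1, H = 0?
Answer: 0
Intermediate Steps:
m(r, D) = 3*(5 + r)/(3 + D) (m(r, D) = 3*((r + 5)/(D + 3)) = 3*((5 + r)/(3 + D)) = 3*(5 + r)/(3 + D))
d(R) = -1 + R
(18*d(m(H, 0) - 1*4))*(-1*6) = (18*(-1 + (3*(5 + 0)/(3 + 0) - 1*4)))*(-1*6) = (18*(-1 + (3*5/3 - 4)))*(-6) = (18*(-1 + (3*(⅓)*5 - 4)))*(-6) = (18*(-1 + (5 - 4)))*(-6) = (18*(-1 + 1))*(-6) = (18*0)*(-6) = 0*(-6) = 0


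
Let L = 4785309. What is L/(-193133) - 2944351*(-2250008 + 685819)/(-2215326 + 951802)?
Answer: -889484219848559003/244028180692 ≈ -3.6450e+6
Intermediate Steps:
L/(-193133) - 2944351*(-2250008 + 685819)/(-2215326 + 951802) = 4785309/(-193133) - 2944351*(-2250008 + 685819)/(-2215326 + 951802) = 4785309*(-1/193133) - 2944351/((-1263524/(-1564189))) = -4785309/193133 - 2944351/((-1263524*(-1/1564189))) = -4785309/193133 - 2944351/1263524/1564189 = -4785309/193133 - 2944351*1564189/1263524 = -4785309/193133 - 4605521446339/1263524 = -889484219848559003/244028180692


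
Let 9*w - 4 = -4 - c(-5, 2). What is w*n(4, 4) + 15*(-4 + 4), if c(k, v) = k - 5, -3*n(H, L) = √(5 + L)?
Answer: -10/9 ≈ -1.1111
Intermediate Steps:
n(H, L) = -√(5 + L)/3
c(k, v) = -5 + k
w = 10/9 (w = 4/9 + (-4 - (-5 - 5))/9 = 4/9 + (-4 - 1*(-10))/9 = 4/9 + (-4 + 10)/9 = 4/9 + (⅑)*6 = 4/9 + ⅔ = 10/9 ≈ 1.1111)
w*n(4, 4) + 15*(-4 + 4) = 10*(-√(5 + 4)/3)/9 + 15*(-4 + 4) = 10*(-√9/3)/9 + 15*0 = 10*(-⅓*3)/9 + 0 = (10/9)*(-1) + 0 = -10/9 + 0 = -10/9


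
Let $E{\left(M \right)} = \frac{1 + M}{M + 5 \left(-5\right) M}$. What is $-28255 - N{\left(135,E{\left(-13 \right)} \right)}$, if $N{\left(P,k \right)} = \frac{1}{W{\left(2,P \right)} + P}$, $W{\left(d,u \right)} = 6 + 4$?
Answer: $- \frac{4096976}{145} \approx -28255.0$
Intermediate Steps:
$E{\left(M \right)} = - \frac{1 + M}{24 M}$ ($E{\left(M \right)} = \frac{1 + M}{M - 25 M} = \frac{1 + M}{\left(-24\right) M} = \left(1 + M\right) \left(- \frac{1}{24 M}\right) = - \frac{1 + M}{24 M}$)
$W{\left(d,u \right)} = 10$
$N{\left(P,k \right)} = \frac{1}{10 + P}$
$-28255 - N{\left(135,E{\left(-13 \right)} \right)} = -28255 - \frac{1}{10 + 135} = -28255 - \frac{1}{145} = - \frac{4096976}{145}$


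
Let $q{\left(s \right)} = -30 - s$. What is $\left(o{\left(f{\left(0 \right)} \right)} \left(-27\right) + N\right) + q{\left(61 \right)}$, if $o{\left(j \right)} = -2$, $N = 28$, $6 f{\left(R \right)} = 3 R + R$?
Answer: $-9$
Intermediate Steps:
$f{\left(R \right)} = \frac{2 R}{3}$ ($f{\left(R \right)} = \frac{3 R + R}{6} = \frac{4 R}{6} = \frac{2 R}{3}$)
$\left(o{\left(f{\left(0 \right)} \right)} \left(-27\right) + N\right) + q{\left(61 \right)} = \left(\left(-2\right) \left(-27\right) + 28\right) - 91 = \left(54 + 28\right) - 91 = 82 - 91 = -9$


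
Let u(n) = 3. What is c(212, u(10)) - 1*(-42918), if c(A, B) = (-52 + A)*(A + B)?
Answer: 77318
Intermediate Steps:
c(212, u(10)) - 1*(-42918) = (212² - 52*212 - 52*3 + 212*3) - 1*(-42918) = (44944 - 11024 - 156 + 636) + 42918 = 34400 + 42918 = 77318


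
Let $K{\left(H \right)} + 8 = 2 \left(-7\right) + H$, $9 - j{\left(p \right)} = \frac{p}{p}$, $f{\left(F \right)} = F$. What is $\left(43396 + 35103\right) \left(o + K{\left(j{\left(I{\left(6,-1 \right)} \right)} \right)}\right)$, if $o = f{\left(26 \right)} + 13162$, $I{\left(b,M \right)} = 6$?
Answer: $1034145826$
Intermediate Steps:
$o = 13188$ ($o = 26 + 13162 = 13188$)
$j{\left(p \right)} = 8$ ($j{\left(p \right)} = 9 - \frac{p}{p} = 9 - 1 = 8$)
$K{\left(H \right)} = -22 + H$ ($K{\left(H \right)} = -8 + \left(2 \left(-7\right) + H\right) = -8 + \left(-14 + H\right) = -22 + H$)
$\left(43396 + 35103\right) \left(o + K{\left(j{\left(I{\left(6,-1 \right)} \right)} \right)}\right) = \left(43396 + 35103\right) \left(13188 + \left(-22 + 8\right)\right) = 78499 \left(13188 - 14\right) = 78499 \cdot 13174 = 1034145826$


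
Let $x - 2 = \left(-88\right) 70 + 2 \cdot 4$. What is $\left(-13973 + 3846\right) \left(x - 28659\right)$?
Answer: $352510743$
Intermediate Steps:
$x = -6150$ ($x = 2 + \left(\left(-88\right) 70 + 2 \cdot 4\right) = 2 + \left(-6160 + 8\right) = 2 - 6152 = -6150$)
$\left(-13973 + 3846\right) \left(x - 28659\right) = \left(-13973 + 3846\right) \left(-6150 - 28659\right) = \left(-10127\right) \left(-34809\right) = 352510743$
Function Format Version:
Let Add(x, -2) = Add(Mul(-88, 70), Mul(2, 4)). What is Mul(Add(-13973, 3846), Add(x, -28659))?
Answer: 352510743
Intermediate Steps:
x = -6150 (x = Add(2, Add(Mul(-88, 70), Mul(2, 4))) = Add(2, Add(-6160, 8)) = Add(2, -6152) = -6150)
Mul(Add(-13973, 3846), Add(x, -28659)) = Mul(Add(-13973, 3846), Add(-6150, -28659)) = Mul(-10127, -34809) = 352510743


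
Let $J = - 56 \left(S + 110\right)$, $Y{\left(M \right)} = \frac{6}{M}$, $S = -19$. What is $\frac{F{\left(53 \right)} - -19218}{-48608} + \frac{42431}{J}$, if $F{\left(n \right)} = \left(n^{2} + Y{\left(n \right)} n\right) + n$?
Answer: $- \frac{2774281}{315952} \approx -8.7807$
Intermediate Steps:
$J = -5096$ ($J = - 56 \left(-19 + 110\right) = \left(-56\right) 91 = -5096$)
$F{\left(n \right)} = 6 + n + n^{2}$ ($F{\left(n \right)} = \left(n^{2} + \frac{6}{n} n\right) + n = \left(n^{2} + 6\right) + n = \left(6 + n^{2}\right) + n = 6 + n + n^{2}$)
$\frac{F{\left(53 \right)} - -19218}{-48608} + \frac{42431}{J} = \frac{\left(6 + 53 \left(1 + 53\right)\right) - -19218}{-48608} + \frac{42431}{-5096} = \left(\left(6 + 53 \cdot 54\right) + 19218\right) \left(- \frac{1}{48608}\right) + 42431 \left(- \frac{1}{5096}\right) = \left(\left(6 + 2862\right) + 19218\right) \left(- \frac{1}{48608}\right) - \frac{42431}{5096} = \left(2868 + 19218\right) \left(- \frac{1}{48608}\right) - \frac{42431}{5096} = 22086 \left(- \frac{1}{48608}\right) - \frac{42431}{5096} = - \frac{11043}{24304} - \frac{42431}{5096} = - \frac{2774281}{315952}$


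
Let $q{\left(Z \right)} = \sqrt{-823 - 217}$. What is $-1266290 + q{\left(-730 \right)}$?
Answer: $-1266290 + 4 i \sqrt{65} \approx -1.2663 \cdot 10^{6} + 32.249 i$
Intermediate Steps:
$q{\left(Z \right)} = 4 i \sqrt{65}$ ($q{\left(Z \right)} = \sqrt{-1040} = 4 i \sqrt{65}$)
$-1266290 + q{\left(-730 \right)} = -1266290 + 4 i \sqrt{65}$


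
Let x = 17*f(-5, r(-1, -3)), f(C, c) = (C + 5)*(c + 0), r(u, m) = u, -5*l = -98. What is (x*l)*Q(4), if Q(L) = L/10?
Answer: 0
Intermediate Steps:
l = 98/5 (l = -⅕*(-98) = 98/5 ≈ 19.600)
Q(L) = L/10 (Q(L) = L*(⅒) = L/10)
f(C, c) = c*(5 + C) (f(C, c) = (5 + C)*c = c*(5 + C))
x = 0 (x = 17*(-(5 - 5)) = 17*(-1*0) = 17*0 = 0)
(x*l)*Q(4) = (0*(98/5))*((⅒)*4) = 0*(⅖) = 0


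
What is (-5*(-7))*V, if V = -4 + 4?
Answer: 0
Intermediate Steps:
V = 0
(-5*(-7))*V = -5*(-7)*0 = 35*0 = 0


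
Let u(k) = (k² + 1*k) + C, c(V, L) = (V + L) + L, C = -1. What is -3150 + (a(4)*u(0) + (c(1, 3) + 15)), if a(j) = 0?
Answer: -3128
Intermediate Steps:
c(V, L) = V + 2*L (c(V, L) = (L + V) + L = V + 2*L)
u(k) = -1 + k + k² (u(k) = (k² + 1*k) - 1 = (k² + k) - 1 = (k + k²) - 1 = -1 + k + k²)
-3150 + (a(4)*u(0) + (c(1, 3) + 15)) = -3150 + (0*(-1 + 0 + 0²) + ((1 + 2*3) + 15)) = -3150 + (0*(-1 + 0 + 0) + ((1 + 6) + 15)) = -3150 + (0*(-1) + (7 + 15)) = -3150 + (0 + 22) = -3150 + 22 = -3128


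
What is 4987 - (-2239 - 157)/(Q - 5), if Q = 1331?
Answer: 3307579/663 ≈ 4988.8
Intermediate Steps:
4987 - (-2239 - 157)/(Q - 5) = 4987 - (-2239 - 157)/(1331 - 5) = 4987 - (-2396)/1326 = 4987 - 1*(-1198/663) = 4987 + 1198/663 = 3307579/663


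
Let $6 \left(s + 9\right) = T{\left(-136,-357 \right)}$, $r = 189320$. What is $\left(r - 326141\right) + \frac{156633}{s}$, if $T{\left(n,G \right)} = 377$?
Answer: $- \frac{43253385}{323} \approx -1.3391 \cdot 10^{5}$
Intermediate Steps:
$s = \frac{323}{6}$ ($s = -9 + \frac{1}{6} \cdot 377 = -9 + \frac{377}{6} = \frac{323}{6} \approx 53.833$)
$\left(r - 326141\right) + \frac{156633}{s} = \left(189320 - 326141\right) + \frac{156633}{\frac{323}{6}} = -136821 + 156633 \cdot \frac{6}{323} = -136821 + \frac{939798}{323} = - \frac{43253385}{323}$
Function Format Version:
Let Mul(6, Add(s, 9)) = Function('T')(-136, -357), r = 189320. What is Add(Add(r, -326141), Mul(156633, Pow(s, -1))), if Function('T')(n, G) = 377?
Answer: Rational(-43253385, 323) ≈ -1.3391e+5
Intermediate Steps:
s = Rational(323, 6) (s = Add(-9, Mul(Rational(1, 6), 377)) = Add(-9, Rational(377, 6)) = Rational(323, 6) ≈ 53.833)
Add(Add(r, -326141), Mul(156633, Pow(s, -1))) = Add(Add(189320, -326141), Mul(156633, Pow(Rational(323, 6), -1))) = Add(-136821, Mul(156633, Rational(6, 323))) = Add(-136821, Rational(939798, 323)) = Rational(-43253385, 323)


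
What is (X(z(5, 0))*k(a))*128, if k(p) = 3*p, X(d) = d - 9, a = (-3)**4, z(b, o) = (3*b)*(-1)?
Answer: -746496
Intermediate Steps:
z(b, o) = -3*b
a = 81
X(d) = -9 + d
(X(z(5, 0))*k(a))*128 = ((-9 - 3*5)*(3*81))*128 = ((-9 - 15)*243)*128 = -24*243*128 = -5832*128 = -746496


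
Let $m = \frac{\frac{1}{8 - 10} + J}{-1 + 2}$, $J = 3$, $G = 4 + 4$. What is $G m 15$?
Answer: $300$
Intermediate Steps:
$G = 8$
$m = \frac{5}{2}$ ($m = \frac{\frac{1}{8 - 10} + 3}{-1 + 2} = \frac{\frac{1}{-2} + 3}{1} = \left(- \frac{1}{2} + 3\right) 1 = \frac{5}{2} \cdot 1 = \frac{5}{2} \approx 2.5$)
$G m 15 = 8 \cdot \frac{5}{2} \cdot 15 = 20 \cdot 15 = 300$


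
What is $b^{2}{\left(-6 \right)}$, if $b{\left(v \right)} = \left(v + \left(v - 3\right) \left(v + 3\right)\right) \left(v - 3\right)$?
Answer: $35721$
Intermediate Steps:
$b{\left(v \right)} = \left(-3 + v\right) \left(v + \left(-3 + v\right) \left(3 + v\right)\right)$ ($b{\left(v \right)} = \left(v + \left(-3 + v\right) \left(3 + v\right)\right) \left(-3 + v\right) = \left(-3 + v\right) \left(v + \left(-3 + v\right) \left(3 + v\right)\right)$)
$b^{2}{\left(-6 \right)} = \left(27 + \left(-6\right)^{3} - -72 - 2 \left(-6\right)^{2}\right)^{2} = \left(27 - 216 + 72 - 72\right)^{2} = \left(-189\right)^{2} = 35721$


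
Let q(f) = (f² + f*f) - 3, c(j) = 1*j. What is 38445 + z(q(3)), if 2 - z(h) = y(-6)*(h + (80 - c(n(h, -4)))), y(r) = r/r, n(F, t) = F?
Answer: 38367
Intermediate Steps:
c(j) = j
y(r) = 1
q(f) = -3 + 2*f² (q(f) = (f² + f²) - 3 = 2*f² - 3 = -3 + 2*f²)
z(h) = -78 (z(h) = 2 - (h + (80 - h)) = 2 - 80 = -78)
38445 + z(q(3)) = 38445 - 78 = 38367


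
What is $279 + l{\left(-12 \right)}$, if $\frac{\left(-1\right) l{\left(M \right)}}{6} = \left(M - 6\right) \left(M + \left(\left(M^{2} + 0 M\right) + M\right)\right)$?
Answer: $13239$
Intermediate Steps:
$l{\left(M \right)} = - 6 \left(-6 + M\right) \left(M^{2} + 2 M\right)$ ($l{\left(M \right)} = - 6 \left(M - 6\right) \left(M + \left(\left(M^{2} + 0 M\right) + M\right)\right) = - 6 \left(-6 + M\right) \left(M + \left(\left(M^{2} + 0\right) + M\right)\right) = - 6 \left(-6 + M\right) \left(M + \left(M^{2} + M\right)\right) = - 6 \left(-6 + M\right) \left(M + \left(M + M^{2}\right)\right) = - 6 \left(-6 + M\right) \left(M^{2} + 2 M\right)$)
$279 + l{\left(-12 \right)} = 279 + 6 \left(-12\right) \left(12 - \left(-12\right)^{2} + 4 \left(-12\right)\right) = 279 + 6 \left(-12\right) \left(12 - 144 - 48\right) = 279 + 6 \left(-12\right) \left(-180\right) = 279 + 12960 = 13239$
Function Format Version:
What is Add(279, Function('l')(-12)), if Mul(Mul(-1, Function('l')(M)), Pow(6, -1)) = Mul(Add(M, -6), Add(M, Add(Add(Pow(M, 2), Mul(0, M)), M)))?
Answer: 13239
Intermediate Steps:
Function('l')(M) = Mul(-6, Add(-6, M), Add(Pow(M, 2), Mul(2, M))) (Function('l')(M) = Mul(-6, Mul(Add(M, -6), Add(M, Add(Add(Pow(M, 2), Mul(0, M)), M)))) = Mul(-6, Mul(Add(-6, M), Add(M, Add(Add(Pow(M, 2), 0), M)))) = Mul(-6, Mul(Add(-6, M), Add(M, Add(Pow(M, 2), M)))) = Mul(-6, Mul(Add(-6, M), Add(M, Add(M, Pow(M, 2))))) = Mul(-6, Mul(Add(-6, M), Add(Pow(M, 2), Mul(2, M)))) = Mul(-6, Add(-6, M), Add(Pow(M, 2), Mul(2, M))))
Add(279, Function('l')(-12)) = Add(279, Mul(6, -12, Add(12, Mul(-1, Pow(-12, 2)), Mul(4, -12)))) = Add(279, Mul(6, -12, Add(12, Mul(-1, 144), -48))) = Add(279, Mul(6, -12, Add(12, -144, -48))) = Add(279, Mul(6, -12, -180)) = Add(279, 12960) = 13239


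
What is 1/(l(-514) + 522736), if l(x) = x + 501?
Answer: 1/522723 ≈ 1.9131e-6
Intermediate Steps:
l(x) = 501 + x
1/(l(-514) + 522736) = 1/((501 - 514) + 522736) = 1/(-13 + 522736) = 1/522723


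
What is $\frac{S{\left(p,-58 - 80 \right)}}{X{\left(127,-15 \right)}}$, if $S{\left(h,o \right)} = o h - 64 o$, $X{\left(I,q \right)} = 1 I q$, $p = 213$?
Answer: $\frac{6854}{635} \approx 10.794$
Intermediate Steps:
$X{\left(I,q \right)} = I q$
$S{\left(h,o \right)} = - 64 o + h o$ ($S{\left(h,o \right)} = h o - 64 o = - 64 o + h o$)
$\frac{S{\left(p,-58 - 80 \right)}}{X{\left(127,-15 \right)}} = \frac{\left(-58 - 80\right) \left(-64 + 213\right)}{127 \left(-15\right)} = \frac{\left(-58 - 80\right) 149}{-1905} = \left(-138\right) 149 \left(- \frac{1}{1905}\right) = \left(-20562\right) \left(- \frac{1}{1905}\right) = \frac{6854}{635}$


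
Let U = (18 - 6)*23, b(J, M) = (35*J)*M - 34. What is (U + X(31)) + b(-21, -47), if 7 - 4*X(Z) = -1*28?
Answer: 139183/4 ≈ 34796.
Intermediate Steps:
X(Z) = 35/4 (X(Z) = 7/4 - (-1)*28/4 = 7/4 - 1/4*(-28) = 7/4 + 7 = 35/4)
b(J, M) = -34 + 35*J*M (b(J, M) = 35*J*M - 34 = -34 + 35*J*M)
U = 276 (U = 12*23 = 276)
(U + X(31)) + b(-21, -47) = (276 + 35/4) + (-34 + 35*(-21)*(-47)) = 1139/4 + (-34 + 34545) = 1139/4 + 34511 = 139183/4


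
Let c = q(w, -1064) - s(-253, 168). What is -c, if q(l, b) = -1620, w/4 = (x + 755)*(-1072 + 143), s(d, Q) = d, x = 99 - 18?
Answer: 1367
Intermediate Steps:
x = 81
w = -3106576 (w = 4*((81 + 755)*(-1072 + 143)) = 4*(836*(-929)) = 4*(-776644) = -3106576)
c = -1367 (c = -1620 - 1*(-253) = -1620 + 253 = -1367)
-c = -1*(-1367) = 1367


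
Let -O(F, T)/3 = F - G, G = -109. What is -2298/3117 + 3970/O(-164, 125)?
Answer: 799688/34287 ≈ 23.323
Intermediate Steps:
O(F, T) = -327 - 3*F (O(F, T) = -3*(F - 1*(-109)) = -3*(F + 109) = -3*(109 + F) = -327 - 3*F)
-2298/3117 + 3970/O(-164, 125) = -2298/3117 + 3970/(-327 - 3*(-164)) = -2298*1/3117 + 3970/(-327 + 492) = -766/1039 + 3970/165 = -766/1039 + 3970*(1/165) = -766/1039 + 794/33 = 799688/34287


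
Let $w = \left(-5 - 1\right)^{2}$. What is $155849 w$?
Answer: $5610564$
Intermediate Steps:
$w = 36$ ($w = \left(-6\right)^{2} = 36$)
$155849 w = 155849 \cdot 36 = 5610564$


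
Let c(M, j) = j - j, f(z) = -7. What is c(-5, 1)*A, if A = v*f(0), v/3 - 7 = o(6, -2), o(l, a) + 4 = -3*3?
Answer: 0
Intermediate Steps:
o(l, a) = -13 (o(l, a) = -4 - 3*3 = -4 - 9 = -13)
c(M, j) = 0
v = -18 (v = 21 + 3*(-13) = 21 - 39 = -18)
A = 126 (A = -18*(-7) = 126)
c(-5, 1)*A = 0*126 = 0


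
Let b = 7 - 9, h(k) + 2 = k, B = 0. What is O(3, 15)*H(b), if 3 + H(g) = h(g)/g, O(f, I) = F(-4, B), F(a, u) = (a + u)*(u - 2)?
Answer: -8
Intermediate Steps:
h(k) = -2 + k
F(a, u) = (-2 + u)*(a + u) (F(a, u) = (a + u)*(-2 + u) = (-2 + u)*(a + u))
b = -2
O(f, I) = 8 (O(f, I) = 0**2 - 2*(-4) - 2*0 - 4*0 = 0 + 8 + 0 + 0 = 8)
H(g) = -3 + (-2 + g)/g
O(3, 15)*H(b) = 8*(-2 - 2/(-2)) = 8*(-2 - 2*(-1/2)) = 8*(-2 + 1) = 8*(-1) = -8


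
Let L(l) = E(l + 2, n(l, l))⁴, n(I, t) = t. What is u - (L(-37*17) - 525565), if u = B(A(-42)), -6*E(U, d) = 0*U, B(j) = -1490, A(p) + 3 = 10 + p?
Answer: 524075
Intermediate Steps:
A(p) = 7 + p (A(p) = -3 + (10 + p) = 7 + p)
E(U, d) = 0 (E(U, d) = -0*U = -⅙*0 = 0)
L(l) = 0 (L(l) = 0⁴ = 0)
u = -1490
u - (L(-37*17) - 525565) = -1490 - (0 - 525565) = -1490 - 1*(-525565) = -1490 + 525565 = 524075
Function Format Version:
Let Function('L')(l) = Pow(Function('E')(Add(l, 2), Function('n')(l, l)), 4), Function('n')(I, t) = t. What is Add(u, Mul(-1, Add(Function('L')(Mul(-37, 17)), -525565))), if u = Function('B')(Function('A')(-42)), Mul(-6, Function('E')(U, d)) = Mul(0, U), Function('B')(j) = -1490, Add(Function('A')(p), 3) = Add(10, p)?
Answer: 524075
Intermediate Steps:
Function('A')(p) = Add(7, p) (Function('A')(p) = Add(-3, Add(10, p)) = Add(7, p))
Function('E')(U, d) = 0 (Function('E')(U, d) = Mul(Rational(-1, 6), Mul(0, U)) = Mul(Rational(-1, 6), 0) = 0)
Function('L')(l) = 0 (Function('L')(l) = Pow(0, 4) = 0)
u = -1490
Add(u, Mul(-1, Add(Function('L')(Mul(-37, 17)), -525565))) = Add(-1490, Mul(-1, Add(0, -525565))) = Add(-1490, Mul(-1, -525565)) = Add(-1490, 525565) = 524075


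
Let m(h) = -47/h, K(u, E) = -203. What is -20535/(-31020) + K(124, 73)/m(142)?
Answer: 1269713/2068 ≈ 613.98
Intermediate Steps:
-20535/(-31020) + K(124, 73)/m(142) = -20535/(-31020) - 203/((-47/142)) = -20535*(-1/31020) - 203/((-47*1/142)) = 1369/2068 - 203/(-47/142) = 1369/2068 - 203*(-142/47) = 1369/2068 + 28826/47 = 1269713/2068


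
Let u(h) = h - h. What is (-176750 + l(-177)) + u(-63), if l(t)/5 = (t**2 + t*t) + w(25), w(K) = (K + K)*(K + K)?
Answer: 149040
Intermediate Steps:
u(h) = 0
w(K) = 4*K**2 (w(K) = (2*K)*(2*K) = 4*K**2)
l(t) = 12500 + 10*t**2 (l(t) = 5*((t**2 + t*t) + 4*25**2) = 5*((t**2 + t**2) + 4*625) = 5*(2*t**2 + 2500) = 5*(2500 + 2*t**2) = 12500 + 10*t**2)
(-176750 + l(-177)) + u(-63) = (-176750 + (12500 + 10*(-177)**2)) + 0 = (-176750 + (12500 + 10*31329)) + 0 = (-176750 + (12500 + 313290)) + 0 = (-176750 + 325790) + 0 = 149040 + 0 = 149040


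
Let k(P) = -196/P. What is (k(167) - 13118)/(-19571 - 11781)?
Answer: 1095451/2617892 ≈ 0.41845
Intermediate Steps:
(k(167) - 13118)/(-19571 - 11781) = (-196/167 - 13118)/(-19571 - 11781) = (-196*1/167 - 13118)/(-31352) = (-196/167 - 13118)*(-1/31352) = -2190902/167*(-1/31352) = 1095451/2617892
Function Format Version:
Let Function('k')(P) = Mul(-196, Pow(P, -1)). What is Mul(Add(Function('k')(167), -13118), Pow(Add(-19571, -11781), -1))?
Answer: Rational(1095451, 2617892) ≈ 0.41845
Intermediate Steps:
Mul(Add(Function('k')(167), -13118), Pow(Add(-19571, -11781), -1)) = Mul(Add(Mul(-196, Pow(167, -1)), -13118), Pow(Add(-19571, -11781), -1)) = Mul(Add(Mul(-196, Rational(1, 167)), -13118), Pow(-31352, -1)) = Mul(Add(Rational(-196, 167), -13118), Rational(-1, 31352)) = Mul(Rational(-2190902, 167), Rational(-1, 31352)) = Rational(1095451, 2617892)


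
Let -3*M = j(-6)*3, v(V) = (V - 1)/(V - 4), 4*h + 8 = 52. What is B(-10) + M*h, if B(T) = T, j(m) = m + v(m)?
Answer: 483/10 ≈ 48.300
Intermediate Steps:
h = 11 (h = -2 + (1/4)*52 = -2 + 13 = 11)
v(V) = (-1 + V)/(-4 + V)
j(m) = m + (-1 + m)/(-4 + m)
M = 53/10 (M = -(-1 - 6 - 6*(-4 - 6))/(-4 - 6)*3/3 = -(-1 - 6 - 6*(-10))/(-10)*3/3 = -(-(-1 - 6 + 60)/10)*3/3 = -(-1/10*53)*3/3 = -(-53)*3/30 = -1/3*(-159/10) = 53/10 ≈ 5.3000)
B(-10) + M*h = -10 + (53/10)*11 = -10 + 583/10 = 483/10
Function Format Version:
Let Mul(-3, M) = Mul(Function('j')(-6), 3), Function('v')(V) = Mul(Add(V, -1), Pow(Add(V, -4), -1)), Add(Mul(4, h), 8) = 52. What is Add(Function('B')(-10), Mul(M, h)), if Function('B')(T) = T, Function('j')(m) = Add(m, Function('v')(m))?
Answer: Rational(483, 10) ≈ 48.300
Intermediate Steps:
h = 11 (h = Add(-2, Mul(Rational(1, 4), 52)) = Add(-2, 13) = 11)
Function('v')(V) = Mul(Pow(Add(-4, V), -1), Add(-1, V)) (Function('v')(V) = Mul(Add(-1, V), Pow(Add(-4, V), -1)) = Mul(Pow(Add(-4, V), -1), Add(-1, V)))
Function('j')(m) = Add(m, Mul(Pow(Add(-4, m), -1), Add(-1, m)))
M = Rational(53, 10) (M = Mul(Rational(-1, 3), Mul(Mul(Pow(Add(-4, -6), -1), Add(-1, -6, Mul(-6, Add(-4, -6)))), 3)) = Mul(Rational(-1, 3), Mul(Mul(Pow(-10, -1), Add(-1, -6, Mul(-6, -10))), 3)) = Mul(Rational(-1, 3), Mul(Mul(Rational(-1, 10), Add(-1, -6, 60)), 3)) = Mul(Rational(-1, 3), Mul(Mul(Rational(-1, 10), 53), 3)) = Mul(Rational(-1, 3), Mul(Rational(-53, 10), 3)) = Mul(Rational(-1, 3), Rational(-159, 10)) = Rational(53, 10) ≈ 5.3000)
Add(Function('B')(-10), Mul(M, h)) = Add(-10, Mul(Rational(53, 10), 11)) = Add(-10, Rational(583, 10)) = Rational(483, 10)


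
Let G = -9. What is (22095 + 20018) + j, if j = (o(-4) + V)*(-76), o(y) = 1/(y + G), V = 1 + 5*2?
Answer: 536677/13 ≈ 41283.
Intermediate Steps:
V = 11 (V = 1 + 10 = 11)
o(y) = 1/(-9 + y) (o(y) = 1/(y - 9) = 1/(-9 + y))
j = -10792/13 (j = (1/(-9 - 4) + 11)*(-76) = (1/(-13) + 11)*(-76) = (-1/13 + 11)*(-76) = (142/13)*(-76) = -10792/13 ≈ -830.15)
(22095 + 20018) + j = (22095 + 20018) - 10792/13 = 42113 - 10792/13 = 536677/13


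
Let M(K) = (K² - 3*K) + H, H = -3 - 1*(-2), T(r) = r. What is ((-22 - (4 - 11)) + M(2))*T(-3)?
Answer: 54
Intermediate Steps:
H = -1 (H = -3 + 2 = -1)
M(K) = -1 + K² - 3*K (M(K) = (K² - 3*K) - 1 = -1 + K² - 3*K)
((-22 - (4 - 11)) + M(2))*T(-3) = ((-22 - (4 - 11)) + (-1 + 2² - 3*2))*(-3) = ((-22 - 1*(-7)) + (-1 + 4 - 6))*(-3) = ((-22 + 7) - 3)*(-3) = (-15 - 3)*(-3) = -18*(-3) = 54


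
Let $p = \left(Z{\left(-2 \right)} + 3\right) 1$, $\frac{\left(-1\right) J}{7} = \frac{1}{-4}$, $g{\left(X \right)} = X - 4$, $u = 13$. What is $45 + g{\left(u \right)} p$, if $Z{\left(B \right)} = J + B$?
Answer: $\frac{279}{4} \approx 69.75$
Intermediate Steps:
$g{\left(X \right)} = -4 + X$
$J = \frac{7}{4}$ ($J = - \frac{7}{-4} = \left(-7\right) \left(- \frac{1}{4}\right) = \frac{7}{4} \approx 1.75$)
$Z{\left(B \right)} = \frac{7}{4} + B$
$p = \frac{11}{4}$ ($p = \left(\left(\frac{7}{4} - 2\right) + 3\right) 1 = \left(- \frac{1}{4} + 3\right) 1 = \frac{11}{4} \cdot 1 = \frac{11}{4} \approx 2.75$)
$45 + g{\left(u \right)} p = 45 + \left(-4 + 13\right) \frac{11}{4} = 45 + 9 \cdot \frac{11}{4} = 45 + \frac{99}{4} = \frac{279}{4}$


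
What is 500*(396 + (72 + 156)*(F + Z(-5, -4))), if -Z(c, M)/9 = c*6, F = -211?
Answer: 6924000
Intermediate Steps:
Z(c, M) = -54*c (Z(c, M) = -9*c*6 = -54*c)
500*(396 + (72 + 156)*(F + Z(-5, -4))) = 500*(396 + (72 + 156)*(-211 - 54*(-5))) = 500*(396 + 228*(-211 + 270)) = 500*(396 + 228*59) = 500*(396 + 13452) = 500*13848 = 6924000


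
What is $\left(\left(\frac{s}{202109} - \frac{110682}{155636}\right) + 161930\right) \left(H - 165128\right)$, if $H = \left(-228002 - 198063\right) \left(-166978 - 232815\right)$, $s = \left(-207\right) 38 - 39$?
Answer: $\frac{33370160371458521187210909}{1209824474} \approx 2.7583 \cdot 10^{16}$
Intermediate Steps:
$s = -7905$ ($s = -7866 - 39 = -7905$)
$H = 170337804545$ ($H = \left(-426065\right) \left(-399793\right) = 170337804545$)
$\left(\left(\frac{s}{202109} - \frac{110682}{155636}\right) + 161930\right) \left(H - 165128\right) = \left(\left(- \frac{7905}{202109} - \frac{110682}{155636}\right) + 161930\right) \left(170337804545 - 165128\right) = \left(\left(\left(-7905\right) \frac{1}{202109} - \frac{4257}{5986}\right) + 161930\right) 170337639417 = \left(\left(- \frac{7905}{202109} - \frac{4257}{5986}\right) + 161930\right) 170337639417 = \left(- \frac{907697343}{1209824474} + 161930\right) 170337639417 = \frac{195905969377477}{1209824474} \cdot 170337639417 = \frac{33370160371458521187210909}{1209824474}$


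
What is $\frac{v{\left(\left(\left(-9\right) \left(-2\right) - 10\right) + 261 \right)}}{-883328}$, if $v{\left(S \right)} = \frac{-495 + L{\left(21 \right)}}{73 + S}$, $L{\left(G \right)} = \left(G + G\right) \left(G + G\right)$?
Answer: $- \frac{141}{33566464} \approx -4.2006 \cdot 10^{-6}$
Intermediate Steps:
$L{\left(G \right)} = 4 G^{2}$ ($L{\left(G \right)} = 2 G 2 G = 4 G^{2}$)
$v{\left(S \right)} = \frac{1269}{73 + S}$ ($v{\left(S \right)} = \frac{-495 + 4 \cdot 21^{2}}{73 + S} = \frac{-495 + 4 \cdot 441}{73 + S} = \frac{-495 + 1764}{73 + S} = \frac{1269}{73 + S}$)
$\frac{v{\left(\left(\left(-9\right) \left(-2\right) - 10\right) + 261 \right)}}{-883328} = \frac{1269 \frac{1}{73 + \left(\left(\left(-9\right) \left(-2\right) - 10\right) + 261\right)}}{-883328} = \frac{1269}{73 + \left(\left(18 - 10\right) + 261\right)} \left(- \frac{1}{883328}\right) = \frac{1269}{73 + \left(8 + 261\right)} \left(- \frac{1}{883328}\right) = \frac{1269}{73 + 269} \left(- \frac{1}{883328}\right) = \frac{1269}{342} \left(- \frac{1}{883328}\right) = 1269 \cdot \frac{1}{342} \left(- \frac{1}{883328}\right) = \frac{141}{38} \left(- \frac{1}{883328}\right) = - \frac{141}{33566464}$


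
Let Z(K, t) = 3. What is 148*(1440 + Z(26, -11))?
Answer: 213564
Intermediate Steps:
148*(1440 + Z(26, -11)) = 148*(1440 + 3) = 148*1443 = 213564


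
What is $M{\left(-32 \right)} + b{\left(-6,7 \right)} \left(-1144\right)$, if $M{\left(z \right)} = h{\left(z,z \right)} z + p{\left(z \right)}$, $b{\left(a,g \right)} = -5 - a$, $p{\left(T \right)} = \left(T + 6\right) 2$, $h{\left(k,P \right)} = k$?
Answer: $-172$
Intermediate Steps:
$p{\left(T \right)} = 12 + 2 T$ ($p{\left(T \right)} = \left(6 + T\right) 2 = 12 + 2 T$)
$M{\left(z \right)} = 12 + z^{2} + 2 z$ ($M{\left(z \right)} = z z + \left(12 + 2 z\right) = z^{2} + \left(12 + 2 z\right) = 12 + z^{2} + 2 z$)
$M{\left(-32 \right)} + b{\left(-6,7 \right)} \left(-1144\right) = \left(12 + \left(-32\right)^{2} + 2 \left(-32\right)\right) + \left(-5 - -6\right) \left(-1144\right) = \left(12 + 1024 - 64\right) + \left(-5 + 6\right) \left(-1144\right) = 972 + 1 \left(-1144\right) = 972 - 1144 = -172$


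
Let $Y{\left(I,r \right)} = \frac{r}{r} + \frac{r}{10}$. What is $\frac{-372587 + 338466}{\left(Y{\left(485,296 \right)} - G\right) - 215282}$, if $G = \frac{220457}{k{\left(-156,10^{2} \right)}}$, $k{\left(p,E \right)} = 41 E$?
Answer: $\frac{3412100}{21530517} \approx 0.15848$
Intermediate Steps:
$Y{\left(I,r \right)} = 1 + \frac{r}{10}$ ($Y{\left(I,r \right)} = 1 + r \frac{1}{10} = 1 + \frac{r}{10}$)
$G = \frac{5377}{100}$ ($G = \frac{220457}{41 \cdot 10^{2}} = \frac{220457}{41 \cdot 100} = \frac{220457}{4100} = 220457 \cdot \frac{1}{4100} = \frac{5377}{100} \approx 53.77$)
$\frac{-372587 + 338466}{\left(Y{\left(485,296 \right)} - G\right) - 215282} = \frac{-372587 + 338466}{\left(\left(1 + \frac{1}{10} \cdot 296\right) - \frac{5377}{100}\right) - 215282} = - \frac{34121}{\left(\left(1 + \frac{148}{5}\right) - \frac{5377}{100}\right) - 215282} = - \frac{34121}{\left(\frac{153}{5} - \frac{5377}{100}\right) - 215282} = - \frac{34121}{- \frac{2317}{100} - 215282} = - \frac{34121}{- \frac{21530517}{100}} = \left(-34121\right) \left(- \frac{100}{21530517}\right) = \frac{3412100}{21530517}$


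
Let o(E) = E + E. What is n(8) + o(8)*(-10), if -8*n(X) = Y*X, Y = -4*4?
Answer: -144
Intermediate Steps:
Y = -16
n(X) = 2*X (n(X) = -(-2)*X = 2*X)
o(E) = 2*E
n(8) + o(8)*(-10) = 2*8 + (2*8)*(-10) = 16 + 16*(-10) = 16 - 160 = -144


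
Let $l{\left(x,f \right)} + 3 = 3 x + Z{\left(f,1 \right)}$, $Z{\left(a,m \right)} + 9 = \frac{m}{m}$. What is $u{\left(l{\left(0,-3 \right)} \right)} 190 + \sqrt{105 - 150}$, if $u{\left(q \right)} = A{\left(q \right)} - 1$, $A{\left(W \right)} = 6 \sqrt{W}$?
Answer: $-190 + 3 i \sqrt{5} + 1140 i \sqrt{11} \approx -190.0 + 3787.7 i$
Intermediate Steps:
$Z{\left(a,m \right)} = -8$ ($Z{\left(a,m \right)} = -9 + \frac{m}{m} = -9 + 1 = -8$)
$l{\left(x,f \right)} = -11 + 3 x$ ($l{\left(x,f \right)} = -3 + \left(3 x - 8\right) = -3 + \left(-8 + 3 x\right) = -11 + 3 x$)
$u{\left(q \right)} = -1 + 6 \sqrt{q}$ ($u{\left(q \right)} = 6 \sqrt{q} - 1 = -1 + 6 \sqrt{q}$)
$u{\left(l{\left(0,-3 \right)} \right)} 190 + \sqrt{105 - 150} = \left(-1 + 6 \sqrt{-11 + 3 \cdot 0}\right) 190 + \sqrt{105 - 150} = \left(-1 + 6 \sqrt{-11 + 0}\right) 190 + \sqrt{-45} = \left(-1 + 6 \sqrt{-11}\right) 190 + 3 i \sqrt{5} = \left(-1 + 6 i \sqrt{11}\right) 190 + 3 i \sqrt{5} = \left(-190 + 1140 i \sqrt{11}\right) + 3 i \sqrt{5} = -190 + 3 i \sqrt{5} + 1140 i \sqrt{11}$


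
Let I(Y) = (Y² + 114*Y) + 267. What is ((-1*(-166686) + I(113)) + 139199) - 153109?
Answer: 178694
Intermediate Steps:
I(Y) = 267 + Y² + 114*Y
((-1*(-166686) + I(113)) + 139199) - 153109 = ((-1*(-166686) + (267 + 113² + 114*113)) + 139199) - 153109 = ((166686 + (267 + 12769 + 12882)) + 139199) - 153109 = ((166686 + 25918) + 139199) - 153109 = (192604 + 139199) - 153109 = 331803 - 153109 = 178694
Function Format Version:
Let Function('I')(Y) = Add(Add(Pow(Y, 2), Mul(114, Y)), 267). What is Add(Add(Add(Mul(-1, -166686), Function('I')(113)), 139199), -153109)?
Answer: 178694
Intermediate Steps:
Function('I')(Y) = Add(267, Pow(Y, 2), Mul(114, Y))
Add(Add(Add(Mul(-1, -166686), Function('I')(113)), 139199), -153109) = Add(Add(Add(Mul(-1, -166686), Add(267, Pow(113, 2), Mul(114, 113))), 139199), -153109) = Add(Add(Add(166686, Add(267, 12769, 12882)), 139199), -153109) = Add(Add(Add(166686, 25918), 139199), -153109) = Add(Add(192604, 139199), -153109) = Add(331803, -153109) = 178694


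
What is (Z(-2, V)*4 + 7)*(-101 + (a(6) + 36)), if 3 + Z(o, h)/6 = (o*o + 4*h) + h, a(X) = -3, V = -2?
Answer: 14212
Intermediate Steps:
Z(o, h) = -18 + 6*o² + 30*h (Z(o, h) = -18 + 6*((o*o + 4*h) + h) = -18 + 6*((o² + 4*h) + h) = -18 + 6*(o² + 5*h) = -18 + (6*o² + 30*h) = -18 + 6*o² + 30*h)
(Z(-2, V)*4 + 7)*(-101 + (a(6) + 36)) = ((-18 + 6*(-2)² + 30*(-2))*4 + 7)*(-101 + (-3 + 36)) = ((-18 + 6*4 - 60)*4 + 7)*(-101 + 33) = ((-18 + 24 - 60)*4 + 7)*(-68) = (-54*4 + 7)*(-68) = (-216 + 7)*(-68) = -209*(-68) = 14212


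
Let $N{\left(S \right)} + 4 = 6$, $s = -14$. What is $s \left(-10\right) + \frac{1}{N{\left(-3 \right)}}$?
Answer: $\frac{281}{2} \approx 140.5$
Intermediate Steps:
$N{\left(S \right)} = 2$ ($N{\left(S \right)} = -4 + 6 = 2$)
$s \left(-10\right) + \frac{1}{N{\left(-3 \right)}} = \left(-14\right) \left(-10\right) + \frac{1}{2} = 140 + \frac{1}{2} = \frac{281}{2}$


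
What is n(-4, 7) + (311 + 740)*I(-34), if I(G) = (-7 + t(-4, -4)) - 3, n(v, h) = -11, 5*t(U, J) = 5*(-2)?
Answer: -12623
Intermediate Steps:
t(U, J) = -2 (t(U, J) = (5*(-2))/5 = (⅕)*(-10) = -2)
I(G) = -12 (I(G) = (-7 - 2) - 3 = -9 - 3 = -12)
n(-4, 7) + (311 + 740)*I(-34) = -11 + (311 + 740)*(-12) = -11 + 1051*(-12) = -11 - 12612 = -12623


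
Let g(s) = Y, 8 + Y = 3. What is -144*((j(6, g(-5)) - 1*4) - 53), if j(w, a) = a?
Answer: 8928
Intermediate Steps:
Y = -5 (Y = -8 + 3 = -5)
g(s) = -5
-144*((j(6, g(-5)) - 1*4) - 53) = -144*((-5 - 1*4) - 53) = -144*((-5 - 4) - 53) = -144*(-9 - 53) = -144*(-62) = 8928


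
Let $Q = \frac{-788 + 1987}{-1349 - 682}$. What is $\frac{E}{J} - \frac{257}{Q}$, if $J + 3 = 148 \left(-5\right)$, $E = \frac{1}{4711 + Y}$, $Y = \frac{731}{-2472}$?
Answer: $\frac{4516127236095213}{10373905935877} \approx 435.34$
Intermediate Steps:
$Q = - \frac{1199}{2031}$ ($Q = \frac{1199}{-2031} = 1199 \left(- \frac{1}{2031}\right) = - \frac{1199}{2031} \approx -0.59035$)
$Y = - \frac{731}{2472}$ ($Y = 731 \left(- \frac{1}{2472}\right) = - \frac{731}{2472} \approx -0.29571$)
$E = \frac{2472}{11644861}$ ($E = \frac{1}{4711 - \frac{731}{2472}} = \frac{1}{\frac{11644861}{2472}} = \frac{2472}{11644861} \approx 0.00021228$)
$J = -743$ ($J = -3 + 148 \left(-5\right) = -3 - 740 = -743$)
$\frac{E}{J} - \frac{257}{Q} = \frac{2472}{11644861 \left(-743\right)} - \frac{257}{- \frac{1199}{2031}} = \frac{2472}{11644861} \left(- \frac{1}{743}\right) - - \frac{521967}{1199} = - \frac{2472}{8652131723} + \frac{521967}{1199} = \frac{4516127236095213}{10373905935877}$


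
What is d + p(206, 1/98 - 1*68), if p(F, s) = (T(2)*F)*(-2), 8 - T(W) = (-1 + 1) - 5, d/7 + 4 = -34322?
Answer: -245638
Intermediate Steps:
d = -240282 (d = -28 + 7*(-34322) = -28 - 240254 = -240282)
T(W) = 13 (T(W) = 8 - ((-1 + 1) - 5) = 8 - (0 - 5) = 8 - 1*(-5) = 8 + 5 = 13)
p(F, s) = -26*F (p(F, s) = (13*F)*(-2) = -26*F)
d + p(206, 1/98 - 1*68) = -240282 - 26*206 = -240282 - 5356 = -245638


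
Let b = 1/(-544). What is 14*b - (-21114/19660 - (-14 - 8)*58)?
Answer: -1704457533/1336880 ≈ -1275.0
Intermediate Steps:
b = -1/544 ≈ -0.0018382
14*b - (-21114/19660 - (-14 - 8)*58) = 14*(-1/544) - (-21114/19660 - (-14 - 8)*58) = -7/272 - (-21114*1/19660 - (-22)*58) = -7/272 - (-10557/9830 - 1*(-1276)) = -7/272 - (-10557/9830 + 1276) = -7/272 - 1*12532523/9830 = -7/272 - 12532523/9830 = -1704457533/1336880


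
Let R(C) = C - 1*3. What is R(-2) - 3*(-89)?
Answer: 262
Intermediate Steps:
R(C) = -3 + C (R(C) = C - 3 = -3 + C)
R(-2) - 3*(-89) = (-3 - 2) - 3*(-89) = -5 + 267 = 262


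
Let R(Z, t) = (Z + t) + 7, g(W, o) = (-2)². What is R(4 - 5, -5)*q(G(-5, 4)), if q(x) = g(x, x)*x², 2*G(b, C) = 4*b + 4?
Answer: 256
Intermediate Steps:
g(W, o) = 4
G(b, C) = 2 + 2*b (G(b, C) = (4*b + 4)/2 = (4 + 4*b)/2 = 2 + 2*b)
R(Z, t) = 7 + Z + t
q(x) = 4*x²
R(4 - 5, -5)*q(G(-5, 4)) = (7 + (4 - 5) - 5)*(4*(2 + 2*(-5))²) = (7 - 1 - 5)*(4*(2 - 10)²) = 1*(4*(-8)²) = 1*(4*64) = 1*256 = 256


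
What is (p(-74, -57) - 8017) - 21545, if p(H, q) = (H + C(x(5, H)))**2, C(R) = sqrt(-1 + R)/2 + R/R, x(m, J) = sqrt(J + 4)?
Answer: -29562 + (146 - sqrt(-1 + I*sqrt(70)))**2/4 ≈ -24374.0 - 156.39*I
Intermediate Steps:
x(m, J) = sqrt(4 + J)
C(R) = 1 + sqrt(-1 + R)/2 (C(R) = sqrt(-1 + R)*(1/2) + 1 = sqrt(-1 + R)/2 + 1 = 1 + sqrt(-1 + R)/2)
p(H, q) = (1 + H + sqrt(-1 + sqrt(4 + H))/2)**2 (p(H, q) = (H + (1 + sqrt(-1 + sqrt(4 + H))/2))**2 = (1 + H + sqrt(-1 + sqrt(4 + H))/2)**2)
(p(-74, -57) - 8017) - 21545 = ((2 + sqrt(-1 + sqrt(4 - 74)) + 2*(-74))**2/4 - 8017) - 21545 = ((2 + sqrt(-1 + sqrt(-70)) - 148)**2/4 - 8017) - 21545 = ((2 + sqrt(-1 + I*sqrt(70)) - 148)**2/4 - 8017) - 21545 = ((-146 + sqrt(-1 + I*sqrt(70)))**2/4 - 8017) - 21545 = (-8017 + (-146 + sqrt(-1 + I*sqrt(70)))**2/4) - 21545 = -29562 + (-146 + sqrt(-1 + I*sqrt(70)))**2/4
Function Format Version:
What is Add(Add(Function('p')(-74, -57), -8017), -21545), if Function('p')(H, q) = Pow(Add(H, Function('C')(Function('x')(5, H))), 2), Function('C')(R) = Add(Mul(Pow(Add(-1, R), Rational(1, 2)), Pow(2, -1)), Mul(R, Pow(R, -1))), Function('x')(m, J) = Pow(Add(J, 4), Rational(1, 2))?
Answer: Add(-29562, Mul(Rational(1, 4), Pow(Add(146, Mul(-1, Pow(Add(-1, Mul(I, Pow(70, Rational(1, 2)))), Rational(1, 2)))), 2))) ≈ Add(-24374., Mul(-156.39, I))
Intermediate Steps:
Function('x')(m, J) = Pow(Add(4, J), Rational(1, 2))
Function('C')(R) = Add(1, Mul(Rational(1, 2), Pow(Add(-1, R), Rational(1, 2)))) (Function('C')(R) = Add(Mul(Pow(Add(-1, R), Rational(1, 2)), Rational(1, 2)), 1) = Add(Mul(Rational(1, 2), Pow(Add(-1, R), Rational(1, 2))), 1) = Add(1, Mul(Rational(1, 2), Pow(Add(-1, R), Rational(1, 2)))))
Function('p')(H, q) = Pow(Add(1, H, Mul(Rational(1, 2), Pow(Add(-1, Pow(Add(4, H), Rational(1, 2))), Rational(1, 2)))), 2) (Function('p')(H, q) = Pow(Add(H, Add(1, Mul(Rational(1, 2), Pow(Add(-1, Pow(Add(4, H), Rational(1, 2))), Rational(1, 2))))), 2) = Pow(Add(1, H, Mul(Rational(1, 2), Pow(Add(-1, Pow(Add(4, H), Rational(1, 2))), Rational(1, 2)))), 2))
Add(Add(Function('p')(-74, -57), -8017), -21545) = Add(Add(Mul(Rational(1, 4), Pow(Add(2, Pow(Add(-1, Pow(Add(4, -74), Rational(1, 2))), Rational(1, 2)), Mul(2, -74)), 2)), -8017), -21545) = Add(Add(Mul(Rational(1, 4), Pow(Add(2, Pow(Add(-1, Pow(-70, Rational(1, 2))), Rational(1, 2)), -148), 2)), -8017), -21545) = Add(Add(Mul(Rational(1, 4), Pow(Add(2, Pow(Add(-1, Mul(I, Pow(70, Rational(1, 2)))), Rational(1, 2)), -148), 2)), -8017), -21545) = Add(Add(Mul(Rational(1, 4), Pow(Add(-146, Pow(Add(-1, Mul(I, Pow(70, Rational(1, 2)))), Rational(1, 2))), 2)), -8017), -21545) = Add(Add(-8017, Mul(Rational(1, 4), Pow(Add(-146, Pow(Add(-1, Mul(I, Pow(70, Rational(1, 2)))), Rational(1, 2))), 2))), -21545) = Add(-29562, Mul(Rational(1, 4), Pow(Add(-146, Pow(Add(-1, Mul(I, Pow(70, Rational(1, 2)))), Rational(1, 2))), 2)))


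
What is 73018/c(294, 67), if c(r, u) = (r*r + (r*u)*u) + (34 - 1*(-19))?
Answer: 73018/1406255 ≈ 0.051924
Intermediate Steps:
c(r, u) = 53 + r² + r*u² (c(r, u) = (r² + r*u²) + (34 + 19) = (r² + r*u²) + 53 = 53 + r² + r*u²)
73018/c(294, 67) = 73018/(53 + 294² + 294*67²) = 73018/(53 + 86436 + 294*4489) = 73018/(53 + 86436 + 1319766) = 73018/1406255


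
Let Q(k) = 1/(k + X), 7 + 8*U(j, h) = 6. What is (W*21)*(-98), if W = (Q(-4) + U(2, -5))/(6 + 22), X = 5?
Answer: -1029/16 ≈ -64.313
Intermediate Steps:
U(j, h) = -1/8 (U(j, h) = -7/8 + (1/8)*6 = -7/8 + 3/4 = -1/8)
Q(k) = 1/(5 + k) (Q(k) = 1/(k + 5) = 1/(5 + k))
W = 1/32 (W = (1/(5 - 4) - 1/8)/(6 + 22) = (1/1 - 1/8)/28 = (1 - 1/8)*(1/28) = (7/8)*(1/28) = 1/32 ≈ 0.031250)
(W*21)*(-98) = ((1/32)*21)*(-98) = (21/32)*(-98) = -1029/16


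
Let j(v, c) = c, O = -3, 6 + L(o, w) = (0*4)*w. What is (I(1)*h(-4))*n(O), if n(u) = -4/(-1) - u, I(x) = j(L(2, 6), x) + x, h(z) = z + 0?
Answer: -56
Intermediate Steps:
L(o, w) = -6 (L(o, w) = -6 + (0*4)*w = -6 + 0*w = -6 + 0 = -6)
h(z) = z
I(x) = 2*x (I(x) = x + x = 2*x)
n(u) = 4 - u (n(u) = -4*(-1) - u = 4 - u)
(I(1)*h(-4))*n(O) = ((2*1)*(-4))*(4 - 1*(-3)) = (2*(-4))*(4 + 3) = -8*7 = -56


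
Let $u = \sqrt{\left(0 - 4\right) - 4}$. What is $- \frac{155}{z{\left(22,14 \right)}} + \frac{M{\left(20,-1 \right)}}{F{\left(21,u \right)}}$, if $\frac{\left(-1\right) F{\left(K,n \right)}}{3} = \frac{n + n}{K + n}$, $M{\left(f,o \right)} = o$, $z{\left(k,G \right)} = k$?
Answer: $- \frac{227}{33} - \frac{7 i \sqrt{2}}{8} \approx -6.8788 - 1.2374 i$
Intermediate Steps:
$u = 2 i \sqrt{2}$ ($u = \sqrt{\left(0 - 4\right) - 4} = \sqrt{-4 - 4} = \sqrt{-8} = 2 i \sqrt{2} \approx 2.8284 i$)
$F{\left(K,n \right)} = - \frac{6 n}{K + n}$ ($F{\left(K,n \right)} = - 3 \frac{n + n}{K + n} = - 3 \frac{2 n}{K + n} = - \frac{6 n}{K + n}$)
$- \frac{155}{z{\left(22,14 \right)}} + \frac{M{\left(20,-1 \right)}}{F{\left(21,u \right)}} = - \frac{155}{22} - \frac{1}{\left(-6\right) 2 i \sqrt{2} \frac{1}{21 + 2 i \sqrt{2}}} = \left(-155\right) \frac{1}{22} - \frac{1}{\left(-12\right) i \sqrt{2} \frac{1}{21 + 2 i \sqrt{2}}} = - \frac{155}{22} - \frac{i \sqrt{2} \left(21 + 2 i \sqrt{2}\right)}{24}$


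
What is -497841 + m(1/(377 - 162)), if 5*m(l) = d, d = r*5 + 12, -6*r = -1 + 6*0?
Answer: -14935153/30 ≈ -4.9784e+5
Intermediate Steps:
r = ⅙ (r = -(-1 + 6*0)/6 = -(-1 + 0)/6 = -⅙*(-1) = ⅙ ≈ 0.16667)
d = 77/6 (d = (⅙)*5 + 12 = ⅚ + 12 = 77/6 ≈ 12.833)
m(l) = 77/30 (m(l) = (⅕)*(77/6) = 77/30)
-497841 + m(1/(377 - 162)) = -497841 + 77/30 = -14935153/30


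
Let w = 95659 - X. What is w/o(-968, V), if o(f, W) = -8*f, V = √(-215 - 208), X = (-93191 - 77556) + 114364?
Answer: 6911/352 ≈ 19.634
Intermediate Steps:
X = -56383 (X = -170747 + 114364 = -56383)
w = 152042 (w = 95659 - 1*(-56383) = 95659 + 56383 = 152042)
V = 3*I*√47 (V = √(-423) = 3*I*√47 ≈ 20.567*I)
w/o(-968, V) = 152042/((-8*(-968))) = 152042/7744 = 152042*(1/7744) = 6911/352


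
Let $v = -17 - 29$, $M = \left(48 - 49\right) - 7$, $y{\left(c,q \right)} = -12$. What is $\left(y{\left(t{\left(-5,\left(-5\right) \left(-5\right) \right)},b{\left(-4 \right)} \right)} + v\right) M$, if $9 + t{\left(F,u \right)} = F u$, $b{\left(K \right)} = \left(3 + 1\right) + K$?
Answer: $464$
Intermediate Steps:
$b{\left(K \right)} = 4 + K$
$t{\left(F,u \right)} = -9 + F u$
$M = -8$ ($M = -1 - 7 = -8$)
$v = -46$ ($v = -17 - 29 = -46$)
$\left(y{\left(t{\left(-5,\left(-5\right) \left(-5\right) \right)},b{\left(-4 \right)} \right)} + v\right) M = \left(-12 - 46\right) \left(-8\right) = \left(-58\right) \left(-8\right) = 464$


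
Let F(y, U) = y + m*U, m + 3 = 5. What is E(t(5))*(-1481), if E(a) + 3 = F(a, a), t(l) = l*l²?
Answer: -550932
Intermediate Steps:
m = 2 (m = -3 + 5 = 2)
F(y, U) = y + 2*U
t(l) = l³
E(a) = -3 + 3*a (E(a) = -3 + (a + 2*a) = -3 + 3*a)
E(t(5))*(-1481) = (-3 + 3*5³)*(-1481) = (-3 + 3*125)*(-1481) = (-3 + 375)*(-1481) = 372*(-1481) = -550932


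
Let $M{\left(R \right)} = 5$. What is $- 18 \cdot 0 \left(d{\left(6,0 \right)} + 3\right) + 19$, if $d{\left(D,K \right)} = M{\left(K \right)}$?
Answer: $19$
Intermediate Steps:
$d{\left(D,K \right)} = 5$
$- 18 \cdot 0 \left(d{\left(6,0 \right)} + 3\right) + 19 = - 18 \cdot 0 \left(5 + 3\right) + 19 = - 18 \cdot 0 \cdot 8 + 19 = \left(-18\right) 0 + 19 = 0 + 19 = 19$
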